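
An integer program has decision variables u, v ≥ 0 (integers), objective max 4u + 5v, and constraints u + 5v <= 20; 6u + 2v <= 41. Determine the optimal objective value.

The continuous relaxation peaks at (5.89, 2.82) with value 37.68; rounding to a feasible lattice point costs some objective.
(u,v)=(5,3): 1·5+5·3=20≤20, 6·5+2·3=36≤41, objective 35.
(u,v)=(6,2): 1·6+5·2=16≤20, 6·6+2·2=40≤41, objective 34.
(u,v)=(4,3): 1·4+5·3=19≤20, 6·4+2·3=30≤41, objective 31.
Maximum is 35 at (u,v)=(5,3).

35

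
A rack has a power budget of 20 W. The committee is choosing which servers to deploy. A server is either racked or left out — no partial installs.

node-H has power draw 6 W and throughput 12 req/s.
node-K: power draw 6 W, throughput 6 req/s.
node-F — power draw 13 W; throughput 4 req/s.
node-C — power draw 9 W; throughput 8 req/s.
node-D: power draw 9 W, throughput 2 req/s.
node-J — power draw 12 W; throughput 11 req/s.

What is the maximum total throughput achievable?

23

This is an integer program with binary decision variables.
node-H + node-K: power draw 6 + 6 = 12 ≤ 20, throughput 12 + 6 = 18.
node-H + node-J: power draw 6 + 12 = 18 ≤ 20, throughput 12 + 11 = 23.
node-H + node-C: power draw 6 + 9 = 15 ≤ 20, throughput 12 + 8 = 20.
Best is node-H and node-J with total throughput 23.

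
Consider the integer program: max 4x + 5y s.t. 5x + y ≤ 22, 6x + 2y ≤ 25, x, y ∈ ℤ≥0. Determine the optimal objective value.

(x,y)=(0,12): 5·0+1·12=12≤22, 6·0+2·12=24≤25, objective 60.
(x,y)=(0,11): 5·0+1·11=11≤22, 6·0+2·11=22≤25, objective 55.
No feasible integer point exceeds 60.

60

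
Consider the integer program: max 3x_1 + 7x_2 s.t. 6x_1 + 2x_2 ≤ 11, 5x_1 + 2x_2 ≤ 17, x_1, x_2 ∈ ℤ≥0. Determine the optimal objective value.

The continuous relaxation peaks at (0, 5.5) with value 38.50; rounding to a feasible lattice point costs some objective.
(x_1,x_2)=(0,5): 6·0+2·5=10≤11, 5·0+2·5=10≤17, objective 35.
(x_1,x_2)=(0,4): 6·0+2·4=8≤11, 5·0+2·4=8≤17, objective 28.
Maximum is 35 at (x_1,x_2)=(0,5).

35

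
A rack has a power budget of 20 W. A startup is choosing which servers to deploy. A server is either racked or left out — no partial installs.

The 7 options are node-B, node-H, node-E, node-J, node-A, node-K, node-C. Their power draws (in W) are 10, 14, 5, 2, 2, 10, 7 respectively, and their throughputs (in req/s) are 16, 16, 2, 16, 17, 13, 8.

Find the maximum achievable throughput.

Allowing fractional choices, the relaxed optimum would be about 56.8, but servers are indivisible.
node-B + node-E + node-J + node-A: power draw 10 + 5 + 2 + 2 = 19 ≤ 20, throughput 16 + 2 + 16 + 17 = 51.
node-B + node-J + node-A: power draw 10 + 2 + 2 = 14 ≤ 20, throughput 16 + 16 + 17 = 49.
node-H + node-J + node-A: power draw 14 + 2 + 2 = 18 ≤ 20, throughput 16 + 16 + 17 = 49.
Best is node-B, node-E, node-J, and node-A with total throughput 51.

51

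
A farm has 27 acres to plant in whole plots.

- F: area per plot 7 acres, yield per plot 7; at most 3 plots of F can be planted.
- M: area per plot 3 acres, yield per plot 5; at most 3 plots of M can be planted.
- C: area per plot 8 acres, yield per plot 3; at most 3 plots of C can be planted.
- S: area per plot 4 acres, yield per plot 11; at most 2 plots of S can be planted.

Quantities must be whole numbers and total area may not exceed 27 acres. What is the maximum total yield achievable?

This is a bounded integer knapsack.
1×F, 3×M, and 2×S: area 24 ≤ 27, yield 1·7 + 3·5 + 2·11 = 44.
2×F, 1×M, and 2×S: area 25 ≤ 27, yield 2·7 + 1·5 + 2·11 = 41.
Best is 44.

44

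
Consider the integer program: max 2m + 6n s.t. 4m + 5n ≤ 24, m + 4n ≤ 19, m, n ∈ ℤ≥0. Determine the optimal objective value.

The continuous relaxation peaks at (0.0909, 4.73) with value 28.55; rounding to a feasible lattice point costs some objective.
(m,n)=(1,4): 4·1+5·4=24≤24, 1·1+4·4=17≤19, objective 26.
(m,n)=(0,4): 4·0+5·4=20≤24, 1·0+4·4=16≤19, objective 24.
(m,n)=(2,3): 4·2+5·3=23≤24, 1·2+4·3=14≤19, objective 22.
No feasible integer point exceeds 26.

26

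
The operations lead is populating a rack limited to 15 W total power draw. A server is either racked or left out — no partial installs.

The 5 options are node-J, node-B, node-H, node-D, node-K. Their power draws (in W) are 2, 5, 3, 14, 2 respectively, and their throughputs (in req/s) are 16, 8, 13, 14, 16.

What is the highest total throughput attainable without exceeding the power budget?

53

This is an integer program with binary decision variables.
Take node-J, node-B, node-H, and node-K: power draw 2 + 5 + 3 + 2 = 12 ≤ 15, throughput 16 + 8 + 13 + 16 = 53.
No other feasible combination does better.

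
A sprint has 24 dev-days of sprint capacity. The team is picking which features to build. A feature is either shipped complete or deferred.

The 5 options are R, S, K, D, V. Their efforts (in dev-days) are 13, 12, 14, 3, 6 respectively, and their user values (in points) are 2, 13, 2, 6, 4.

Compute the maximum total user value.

This is a 0-1 knapsack instance.
Allowing fractional choices, the relaxed optimum would be about 23.5, but features are indivisible.
S + D + V: effort 12 + 3 + 6 = 21 ≤ 24, user value 13 + 6 + 4 = 23.
S + V: effort 12 + 6 = 18 ≤ 24, user value 13 + 4 = 17.
S + D: effort 12 + 3 = 15 ≤ 24, user value 13 + 6 = 19.
Best is S, D, and V with total user value 23.

23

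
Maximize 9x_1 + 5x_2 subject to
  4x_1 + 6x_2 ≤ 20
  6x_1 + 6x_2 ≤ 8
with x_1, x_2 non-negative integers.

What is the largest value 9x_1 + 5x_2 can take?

The continuous relaxation peaks at (1.33, 0) with value 12.00; rounding to a feasible lattice point costs some objective.
(x_1,x_2)=(1,0): 4·1+6·0=4≤20, 6·1+6·0=6≤8, objective 9.
(x_1,x_2)=(0,1): 4·0+6·1=6≤20, 6·0+6·1=6≤8, objective 5.
(x_1,x_2)=(0,0): 4·0+6·0=0≤20, 6·0+6·0=0≤8, objective 0.
No feasible integer point exceeds 9.

9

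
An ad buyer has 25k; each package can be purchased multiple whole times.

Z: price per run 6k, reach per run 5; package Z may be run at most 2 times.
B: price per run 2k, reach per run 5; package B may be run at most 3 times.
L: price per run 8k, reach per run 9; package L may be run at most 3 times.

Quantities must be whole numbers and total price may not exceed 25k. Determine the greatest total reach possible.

33

Take 3×B and 2×L: price 22 ≤ 25, reach 3·5 + 2·9 = 33.
B has the best ratio (5/2) and is taken to its limit of 3; remaining capacity is filled optimally with the others.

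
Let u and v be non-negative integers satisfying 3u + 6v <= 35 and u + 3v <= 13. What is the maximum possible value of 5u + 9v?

(u,v)=(11,0): 3·11+6·0=33≤35, 1·11+3·0=11≤13, objective 55.
(u,v)=(10,0): 3·10+6·0=30≤35, 1·10+3·0=10≤13, objective 50.
No feasible integer point exceeds 55.

55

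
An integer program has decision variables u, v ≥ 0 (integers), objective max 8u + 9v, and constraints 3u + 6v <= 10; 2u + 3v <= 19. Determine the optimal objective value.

24

The continuous relaxation peaks at (3.33, 0) with value 26.67; rounding to a feasible lattice point costs some objective.
(u,v)=(3,0): 3·3+6·0=9≤10, 2·3+3·0=6≤19, objective 24.
(u,v)=(2,0): 3·2+6·0=6≤10, 2·2+3·0=4≤19, objective 16.
No feasible integer point exceeds 24.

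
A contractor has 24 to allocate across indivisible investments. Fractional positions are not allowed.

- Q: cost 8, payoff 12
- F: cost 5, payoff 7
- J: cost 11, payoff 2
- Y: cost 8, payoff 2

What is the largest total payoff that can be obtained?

Q + F: cost 8 + 5 = 13 ≤ 24, payoff 12 + 7 = 19.
Q + F + Y: cost 8 + 5 + 8 = 21 ≤ 24, payoff 12 + 7 + 2 = 21.
Q + F + J: cost 8 + 5 + 11 = 24 ≤ 24, payoff 12 + 7 + 2 = 21.
The maximum payoff is 21; one optimal choice is Q, F, and Y.

21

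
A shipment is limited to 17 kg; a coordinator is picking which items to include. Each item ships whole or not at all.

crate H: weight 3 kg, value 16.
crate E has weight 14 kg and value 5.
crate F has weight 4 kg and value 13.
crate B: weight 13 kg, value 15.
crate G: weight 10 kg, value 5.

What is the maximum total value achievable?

Allowing fractional choices, the relaxed optimum would be about 40.5, but items are indivisible.
crate H + crate F + crate G: weight 3 + 4 + 10 = 17 ≤ 17, value 16 + 13 + 5 = 34.
crate H + crate B: weight 3 + 13 = 16 ≤ 17, value 16 + 15 = 31.
crate H + crate F: weight 3 + 4 = 7 ≤ 17, value 16 + 13 = 29.
Best is crate H, crate F, and crate G with total value 34.

34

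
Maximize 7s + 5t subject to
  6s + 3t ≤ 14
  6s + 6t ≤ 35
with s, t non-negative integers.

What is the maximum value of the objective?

20

Relaxing integrality, the LP optimum is 23.33 at (s,t) = (0, 4.67), which is not an integer point.
(s,t)=(0,4): 6·0+3·4=12≤14, 6·0+6·4=24≤35, objective 20.
(s,t)=(0,3): 6·0+3·3=9≤14, 6·0+6·3=18≤35, objective 15.
Maximum is 20 at (s,t)=(0,4).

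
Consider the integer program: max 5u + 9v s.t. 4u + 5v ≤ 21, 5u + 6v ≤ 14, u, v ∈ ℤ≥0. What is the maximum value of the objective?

18

(u,v)=(0,2): 4·0+5·2=10≤21, 5·0+6·2=12≤14, objective 18.
(u,v)=(1,1): 4·1+5·1=9≤21, 5·1+6·1=11≤14, objective 14.
(u,v)=(0,1): 4·0+5·1=5≤21, 5·0+6·1=6≤14, objective 9.
Maximum is 18 at (u,v)=(0,2).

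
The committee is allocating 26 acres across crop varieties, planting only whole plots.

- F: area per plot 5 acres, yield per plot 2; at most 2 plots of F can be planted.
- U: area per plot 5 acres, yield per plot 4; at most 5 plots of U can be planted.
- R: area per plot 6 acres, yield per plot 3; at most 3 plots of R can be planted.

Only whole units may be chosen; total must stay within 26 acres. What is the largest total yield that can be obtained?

20

U has the best ratio (4/5); taking only U gives at most 5×4 = 20 (stopped by the area limit).
Optimal: 5×U: area 25 ≤ 26, yield 5·4 = 20.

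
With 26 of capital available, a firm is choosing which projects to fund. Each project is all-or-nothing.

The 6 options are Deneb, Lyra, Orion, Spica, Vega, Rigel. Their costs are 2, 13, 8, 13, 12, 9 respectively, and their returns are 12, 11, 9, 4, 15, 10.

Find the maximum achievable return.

Deneb + Vega + Rigel: cost 2 + 12 + 9 = 23 ≤ 26, return 12 + 15 + 10 = 37.
Deneb + Orion + Vega: cost 2 + 8 + 12 = 22 ≤ 26, return 12 + 9 + 15 = 36.
Deneb + Lyra + Rigel: cost 2 + 13 + 9 = 24 ≤ 26, return 12 + 11 + 10 = 33.
Best is Deneb, Vega, and Rigel with total return 37.

37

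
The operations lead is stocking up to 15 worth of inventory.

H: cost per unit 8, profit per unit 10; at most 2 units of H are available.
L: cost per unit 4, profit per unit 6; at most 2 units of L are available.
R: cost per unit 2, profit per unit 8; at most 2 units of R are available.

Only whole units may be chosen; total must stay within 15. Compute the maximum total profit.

28

Take 2×L and 2×R: cost 12 ≤ 15, profit 2·6 + 2·8 = 28.
R has the best ratio (8/2) and is taken to its limit of 2; remaining capacity is filled optimally with the others.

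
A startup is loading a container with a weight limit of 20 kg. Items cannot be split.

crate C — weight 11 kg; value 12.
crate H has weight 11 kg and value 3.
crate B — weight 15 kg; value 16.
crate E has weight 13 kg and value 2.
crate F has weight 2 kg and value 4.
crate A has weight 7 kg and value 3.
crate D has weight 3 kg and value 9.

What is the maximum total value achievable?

29

Treat it as a binary knapsack problem.
crate C + crate F + crate D: weight 11 + 2 + 3 = 16 ≤ 20, value 12 + 4 + 9 = 25.
crate B + crate F + crate D: weight 15 + 2 + 3 = 20 ≤ 20, value 16 + 4 + 9 = 29.
Best is crate B, crate F, and crate D with total value 29.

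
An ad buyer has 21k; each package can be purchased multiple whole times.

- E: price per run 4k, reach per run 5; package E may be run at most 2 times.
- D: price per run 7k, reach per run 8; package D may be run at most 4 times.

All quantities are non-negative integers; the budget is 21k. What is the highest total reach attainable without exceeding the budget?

This is a bounded integer knapsack.
E has the best ratio (5/4); taking only E gives at most 2×5 = 10 (stopped by the supply cap of 2).
Mixing does better — 3×D: price 21 ≤ 21, reach 3·8 = 24.

24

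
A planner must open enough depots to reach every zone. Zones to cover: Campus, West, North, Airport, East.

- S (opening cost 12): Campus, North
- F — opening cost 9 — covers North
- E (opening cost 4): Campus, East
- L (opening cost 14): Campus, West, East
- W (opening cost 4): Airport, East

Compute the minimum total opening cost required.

27

This is a weighted set-cover instance.
The greedy cost-per-new-zone heuristic would pick E, W, F, and L for 31, but a cheaper cover exists.
Choose F, L, and W: together they cover Campus, West, North, Airport, East — every zone.
Total opening cost: 9 + 14 + 4 = 27.
No cover costs less than 27.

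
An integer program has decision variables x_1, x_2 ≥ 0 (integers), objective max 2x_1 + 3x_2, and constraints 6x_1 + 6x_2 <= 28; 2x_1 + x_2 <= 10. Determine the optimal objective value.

12

(x_1,x_2)=(0,4) is feasible, giving 12.
(x_1,x_2)=(1,3) is feasible, giving 11.
(x_1,x_2)=(0,3) is feasible, giving 9.
The best lattice point is (0,4), giving 12.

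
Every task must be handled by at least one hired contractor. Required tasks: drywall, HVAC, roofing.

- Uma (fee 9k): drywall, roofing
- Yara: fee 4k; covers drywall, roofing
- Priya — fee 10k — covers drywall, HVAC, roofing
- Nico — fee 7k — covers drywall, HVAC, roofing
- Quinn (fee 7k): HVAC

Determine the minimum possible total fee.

7

The greedy cost-per-new-task heuristic would pick Yara and Nico for 11, but a cheaper cover exists.
Nico alone covers drywall, HVAC, roofing — every task.
Total fee: 7.
No cover costs less than 7.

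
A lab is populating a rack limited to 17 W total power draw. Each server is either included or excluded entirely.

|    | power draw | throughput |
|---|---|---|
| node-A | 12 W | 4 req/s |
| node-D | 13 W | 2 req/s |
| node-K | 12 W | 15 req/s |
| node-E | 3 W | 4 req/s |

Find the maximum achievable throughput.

19

node-K: power draw 12 ≤ 17, throughput 15.
node-A + node-E: power draw 12 + 3 = 15 ≤ 17, throughput 4 + 4 = 8.
node-K + node-E: power draw 12 + 3 = 15 ≤ 17, throughput 15 + 4 = 19.
Best is node-K and node-E with total throughput 19.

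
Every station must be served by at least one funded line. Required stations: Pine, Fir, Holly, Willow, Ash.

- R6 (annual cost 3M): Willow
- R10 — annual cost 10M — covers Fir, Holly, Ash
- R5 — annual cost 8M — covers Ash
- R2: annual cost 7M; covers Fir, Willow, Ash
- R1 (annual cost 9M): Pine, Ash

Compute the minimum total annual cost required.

The greedy cost-per-new-station heuristic would pick R2, R1, and R10 for 26, but a cheaper cover exists.
Choose R6, R10, and R1: together they cover Pine, Fir, Holly, Willow, Ash — every station.
Total annual cost: 3 + 10 + 9 = 22.
No cover costs less than 22.

22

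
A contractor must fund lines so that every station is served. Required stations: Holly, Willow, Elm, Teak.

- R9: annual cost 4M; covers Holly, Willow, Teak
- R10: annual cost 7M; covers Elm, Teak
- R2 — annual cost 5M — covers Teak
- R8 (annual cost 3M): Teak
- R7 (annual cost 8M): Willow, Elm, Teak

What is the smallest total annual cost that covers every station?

Choose R9 and R10: together they cover Holly, Willow, Elm, Teak — every station.
Total annual cost: 4 + 7 = 11.
No cover costs less than 11.

11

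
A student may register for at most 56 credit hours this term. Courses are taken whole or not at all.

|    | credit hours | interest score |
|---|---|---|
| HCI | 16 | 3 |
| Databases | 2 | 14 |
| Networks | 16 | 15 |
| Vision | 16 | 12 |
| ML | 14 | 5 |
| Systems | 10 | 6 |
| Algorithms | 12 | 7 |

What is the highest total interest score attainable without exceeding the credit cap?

54

Databases + Networks + Vision + Algorithms: credit hours 2 + 16 + 16 + 12 = 46 ≤ 56, interest score 14 + 15 + 12 + 7 = 48.
Databases + Networks + Vision + Systems + Algorithms: credit hours 2 + 16 + 16 + 10 + 12 = 56 ≤ 56, interest score 14 + 15 + 12 + 6 + 7 = 54.
Best is Databases, Networks, Vision, Systems, and Algorithms with total interest score 54.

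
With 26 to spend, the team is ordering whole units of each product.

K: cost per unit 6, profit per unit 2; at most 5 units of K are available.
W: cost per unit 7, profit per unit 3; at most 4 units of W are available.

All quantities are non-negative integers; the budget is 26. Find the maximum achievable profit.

This is a bounded integer knapsack.
2×K and 2×W: cost 26 ≤ 26, profit 2·2 + 2·3 = 10.
3×W: cost 21 ≤ 26, profit 3·3 = 9.
Best is 10.

10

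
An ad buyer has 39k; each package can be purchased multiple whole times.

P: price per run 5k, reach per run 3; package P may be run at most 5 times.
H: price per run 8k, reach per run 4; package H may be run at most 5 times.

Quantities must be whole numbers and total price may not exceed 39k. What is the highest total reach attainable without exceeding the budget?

21

This is a bounded integer knapsack.
P has the best ratio (3/5); taking only P gives at most 5×3 = 15 (stopped by the supply cap of 5).
Mixing does better — 3×P and 3×H: price 39 ≤ 39, reach 3·3 + 3·4 = 21.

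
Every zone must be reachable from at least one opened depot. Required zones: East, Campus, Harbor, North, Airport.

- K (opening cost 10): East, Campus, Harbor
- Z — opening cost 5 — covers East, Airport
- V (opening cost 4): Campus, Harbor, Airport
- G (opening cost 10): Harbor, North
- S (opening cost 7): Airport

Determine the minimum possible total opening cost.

19

This is a weighted set-cover instance.
Choose Z, V, and G: together they cover East, Campus, Harbor, North, Airport — every zone.
Total opening cost: 5 + 4 + 10 = 19.
No cover costs less than 19.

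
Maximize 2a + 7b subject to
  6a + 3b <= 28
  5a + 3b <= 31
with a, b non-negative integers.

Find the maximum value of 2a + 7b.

(a,b)=(0,9): 6·0+3·9=27≤28, 5·0+3·9=27≤31, objective 63.
(a,b)=(0,8): 6·0+3·8=24≤28, 5·0+3·8=24≤31, objective 56.
The best lattice point is (0,9), giving 63.

63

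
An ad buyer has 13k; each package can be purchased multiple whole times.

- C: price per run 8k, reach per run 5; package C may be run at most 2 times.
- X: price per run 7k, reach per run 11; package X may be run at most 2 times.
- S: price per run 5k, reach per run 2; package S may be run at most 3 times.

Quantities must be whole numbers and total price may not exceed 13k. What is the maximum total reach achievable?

X has the best ratio (11/7); taking only X gives at most 1×11 = 11 (stopped by the price limit).
Mixing does better — 1×X and 1×S: price 12 ≤ 13, reach 1·11 + 1·2 = 13.

13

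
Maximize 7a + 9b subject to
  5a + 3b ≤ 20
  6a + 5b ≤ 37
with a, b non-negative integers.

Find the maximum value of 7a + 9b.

54

Relaxing integrality, the LP optimum is 60.00 at (a,b) = (0, 6.67), which is not an integer point.
(a,b)=(0,6) is feasible, giving 54.
(a,b)=(1,5) is feasible, giving 52.
(a,b)=(0,5) is feasible, giving 45.
Maximum is 54 at (a,b)=(0,6).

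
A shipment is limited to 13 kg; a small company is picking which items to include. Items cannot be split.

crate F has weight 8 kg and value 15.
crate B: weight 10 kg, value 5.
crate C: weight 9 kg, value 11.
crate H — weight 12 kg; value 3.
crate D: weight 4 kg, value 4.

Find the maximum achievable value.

19

This is an integer program with binary decision variables.
Take crate F and crate D: weight 8 + 4 = 12 ≤ 13, value 15 + 4 = 19.
No other feasible combination does better.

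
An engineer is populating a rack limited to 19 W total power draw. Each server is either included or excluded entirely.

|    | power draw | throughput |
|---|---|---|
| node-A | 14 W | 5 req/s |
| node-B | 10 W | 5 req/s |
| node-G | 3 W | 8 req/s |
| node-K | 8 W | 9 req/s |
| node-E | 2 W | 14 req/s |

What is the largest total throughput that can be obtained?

31

Allowing fractional choices, the relaxed optimum would be about 34.0, but servers are indivisible.
node-A + node-G + node-E: power draw 14 + 3 + 2 = 19 ≤ 19, throughput 5 + 8 + 14 = 27.
node-B + node-G + node-E: power draw 10 + 3 + 2 = 15 ≤ 19, throughput 5 + 8 + 14 = 27.
node-G + node-K + node-E: power draw 3 + 8 + 2 = 13 ≤ 19, throughput 8 + 9 + 14 = 31.
Best is node-G, node-K, and node-E with total throughput 31.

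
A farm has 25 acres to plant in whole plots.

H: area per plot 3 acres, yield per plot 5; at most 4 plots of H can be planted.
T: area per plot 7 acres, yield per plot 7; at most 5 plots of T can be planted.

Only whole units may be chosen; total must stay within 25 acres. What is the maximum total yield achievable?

29

3×H and 2×T: area 23 ≤ 25, yield 3·5 + 2·7 = 29.
4×H and 1×T: area 19 ≤ 25, yield 4·5 + 1·7 = 27.
Best is 29.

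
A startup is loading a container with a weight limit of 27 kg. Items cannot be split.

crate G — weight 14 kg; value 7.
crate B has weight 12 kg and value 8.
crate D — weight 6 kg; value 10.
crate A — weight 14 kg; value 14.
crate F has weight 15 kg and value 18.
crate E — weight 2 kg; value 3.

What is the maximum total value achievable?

Allowing fractional choices, the relaxed optimum would be about 35.0, but items are indivisible.
crate D + crate A + crate E: weight 6 + 14 + 2 = 22 ≤ 27, value 10 + 14 + 3 = 27.
crate D + crate F: weight 6 + 15 = 21 ≤ 27, value 10 + 18 = 28.
crate D + crate F + crate E: weight 6 + 15 + 2 = 23 ≤ 27, value 10 + 18 + 3 = 31.
Best is crate D, crate F, and crate E with total value 31.

31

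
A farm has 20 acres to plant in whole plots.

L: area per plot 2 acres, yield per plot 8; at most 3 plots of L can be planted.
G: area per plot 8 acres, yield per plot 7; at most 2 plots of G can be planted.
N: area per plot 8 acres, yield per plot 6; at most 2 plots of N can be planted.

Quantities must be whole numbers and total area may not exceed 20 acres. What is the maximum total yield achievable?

31

L has the best ratio (8/2); taking only L gives at most 3×8 = 24 (stopped by the supply cap of 3).
Mixing does better — 3×L and 1×G: area 14 ≤ 20, yield 3·8 + 1·7 = 31.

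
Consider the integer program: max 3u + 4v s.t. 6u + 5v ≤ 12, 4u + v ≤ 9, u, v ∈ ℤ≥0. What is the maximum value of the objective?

8

Relaxing integrality, the LP optimum is 9.60 at (u,v) = (0, 2.4), which is not an integer point.
(u,v)=(0,2): 6·0+5·2=10≤12, 4·0+1·2=2≤9, objective 8.
(u,v)=(1,1): 6·1+5·1=11≤12, 4·1+1·1=5≤9, objective 7.
The best lattice point is (0,2), giving 8.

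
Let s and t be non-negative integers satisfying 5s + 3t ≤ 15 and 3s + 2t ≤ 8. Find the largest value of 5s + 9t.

(s,t)=(0,4): 5·0+3·4=12≤15, 3·0+2·4=8≤8, objective 36.
(s,t)=(0,3): 5·0+3·3=9≤15, 3·0+2·3=6≤8, objective 27.
No feasible integer point exceeds 36.

36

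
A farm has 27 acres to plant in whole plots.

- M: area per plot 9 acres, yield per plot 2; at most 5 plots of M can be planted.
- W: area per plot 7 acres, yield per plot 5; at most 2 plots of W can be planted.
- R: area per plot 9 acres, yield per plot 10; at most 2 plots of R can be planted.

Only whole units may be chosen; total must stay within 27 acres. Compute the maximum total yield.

This is a bounded integer knapsack.
Take 1×W and 2×R: area 25 ≤ 27, yield 1·5 + 2·10 = 25.
R has the best ratio (10/9) and is taken to its limit of 2; remaining capacity is filled optimally with the others.

25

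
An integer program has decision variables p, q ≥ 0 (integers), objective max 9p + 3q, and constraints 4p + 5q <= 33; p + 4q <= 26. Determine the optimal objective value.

72

Relaxing integrality, the LP optimum is 74.25 at (p,q) = (8.25, 0), which is not an integer point.
(p,q)=(8,0): 4·8+5·0=32≤33, 1·8+4·0=8≤26, objective 72.
(p,q)=(7,1): 4·7+5·1=33≤33, 1·7+4·1=11≤26, objective 66.
Maximum is 72 at (p,q)=(8,0).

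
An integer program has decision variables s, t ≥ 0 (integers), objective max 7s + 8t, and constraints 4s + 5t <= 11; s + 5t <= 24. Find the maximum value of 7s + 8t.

16

(s,t)=(0,2) is feasible, giving 16.
(s,t)=(1,1) is feasible, giving 15.
(s,t)=(2,0) is feasible, giving 14.
Maximum is 16 at (s,t)=(0,2).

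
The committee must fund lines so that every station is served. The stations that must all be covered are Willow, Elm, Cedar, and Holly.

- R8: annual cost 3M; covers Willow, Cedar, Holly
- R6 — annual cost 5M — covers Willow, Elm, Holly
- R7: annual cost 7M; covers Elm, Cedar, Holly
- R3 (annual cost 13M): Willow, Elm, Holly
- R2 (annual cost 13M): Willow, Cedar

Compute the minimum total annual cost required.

Choose R8 and R6: together they cover Willow, Elm, Cedar, Holly — every station.
Total annual cost: 3 + 5 = 8.

8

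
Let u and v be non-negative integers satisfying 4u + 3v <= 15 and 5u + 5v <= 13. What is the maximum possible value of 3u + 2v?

The continuous relaxation peaks at (2.6, 0) with value 7.80; rounding to a feasible lattice point costs some objective.
(u,v)=(2,0): 4·2+3·0=8≤15, 5·2+5·0=10≤13, objective 6.
(u,v)=(1,1): 4·1+3·1=7≤15, 5·1+5·1=10≤13, objective 5.
(u,v)=(1,0): 4·1+3·0=4≤15, 5·1+5·0=5≤13, objective 3.
No feasible integer point exceeds 6.

6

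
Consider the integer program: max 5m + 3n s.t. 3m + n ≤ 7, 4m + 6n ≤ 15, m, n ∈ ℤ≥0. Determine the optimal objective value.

Relaxing integrality, the LP optimum is 13.29 at (m,n) = (1.93, 1.21), which is not an integer point.
(m,n)=(2,1): 3·2+1·1=7≤7, 4·2+6·1=14≤15, objective 13.
(m,n)=(2,0): 3·2+1·0=6≤7, 4·2+6·0=8≤15, objective 10.
(m,n)=(1,1): 3·1+1·1=4≤7, 4·1+6·1=10≤15, objective 8.
No feasible integer point exceeds 13.

13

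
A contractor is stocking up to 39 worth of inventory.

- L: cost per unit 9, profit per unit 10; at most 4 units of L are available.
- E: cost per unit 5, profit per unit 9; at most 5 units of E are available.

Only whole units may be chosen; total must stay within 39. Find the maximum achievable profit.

E has the best ratio (9/5); taking only E gives at most 5×9 = 45 (stopped by the supply cap of 5).
Mixing does better — 2×L and 4×E: cost 38 ≤ 39, profit 2·10 + 4·9 = 56.

56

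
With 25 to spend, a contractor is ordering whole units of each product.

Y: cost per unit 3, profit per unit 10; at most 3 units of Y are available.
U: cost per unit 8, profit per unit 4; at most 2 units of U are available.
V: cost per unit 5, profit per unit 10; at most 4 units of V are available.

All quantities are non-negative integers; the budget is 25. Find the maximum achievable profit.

This is a bounded integer knapsack.
1×Y and 4×V: cost 23 ≤ 25, profit 1·10 + 4·10 = 50.
3×Y and 3×V: cost 24 ≤ 25, profit 3·10 + 3·10 = 60.
Best is 60.

60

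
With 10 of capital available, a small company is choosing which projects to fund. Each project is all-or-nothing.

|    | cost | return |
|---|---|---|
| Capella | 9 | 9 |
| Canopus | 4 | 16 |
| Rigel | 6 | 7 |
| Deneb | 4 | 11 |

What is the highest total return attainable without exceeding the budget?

This is a 0-1 knapsack instance.
Allowing fractional choices, the relaxed optimum would be about 29.3, but projects are indivisible.
Canopus + Rigel: cost 4 + 6 = 10 ≤ 10, return 16 + 7 = 23.
Canopus + Deneb: cost 4 + 4 = 8 ≤ 10, return 16 + 11 = 27.
Rigel + Deneb: cost 6 + 4 = 10 ≤ 10, return 7 + 11 = 18.
Best is Canopus and Deneb with total return 27.

27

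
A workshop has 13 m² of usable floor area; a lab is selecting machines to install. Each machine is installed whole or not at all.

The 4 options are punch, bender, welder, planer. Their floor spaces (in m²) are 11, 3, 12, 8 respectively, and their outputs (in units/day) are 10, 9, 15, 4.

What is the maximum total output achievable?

Allowing fractional choices, the relaxed optimum would be about 21.5, but machines are indivisible.
welder: floor space 12 ≤ 13, output 15.
bender + planer: floor space 3 + 8 = 11 ≤ 13, output 9 + 4 = 13.
punch: floor space 11 ≤ 13, output 10.
Best is welder with total output 15.

15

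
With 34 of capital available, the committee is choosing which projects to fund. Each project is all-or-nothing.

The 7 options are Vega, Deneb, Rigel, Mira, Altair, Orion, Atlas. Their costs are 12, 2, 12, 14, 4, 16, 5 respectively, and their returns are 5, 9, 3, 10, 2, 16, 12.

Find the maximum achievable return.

This is an integer program with binary decision variables.
Allowing fractional choices, the relaxed optimum would be about 44.9, but projects are indivisible.
Deneb + Orion + Atlas: cost 2 + 16 + 5 = 23 ≤ 34, return 9 + 16 + 12 = 37.
Vega + Deneb + Mira + Atlas: cost 12 + 2 + 14 + 5 = 33 ≤ 34, return 5 + 9 + 10 + 12 = 36.
Deneb + Altair + Orion + Atlas: cost 2 + 4 + 16 + 5 = 27 ≤ 34, return 9 + 2 + 16 + 12 = 39.
Best is Deneb, Altair, Orion, and Atlas with total return 39.

39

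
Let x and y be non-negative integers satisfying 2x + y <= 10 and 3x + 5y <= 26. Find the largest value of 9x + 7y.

50

(x,y)=(4,2) is feasible, giving 50.
(x,y)=(3,3) is feasible, giving 48.
(x,y)=(2,4) is feasible, giving 46.
(x,y)=(4,1) is feasible, giving 43.
No feasible integer point exceeds 50.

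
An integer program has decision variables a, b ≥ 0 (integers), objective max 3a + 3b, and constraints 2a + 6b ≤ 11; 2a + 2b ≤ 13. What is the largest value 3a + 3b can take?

(a,b)=(5,0): 2·5+6·0=10≤11, 2·5+2·0=10≤13, objective 15.
(a,b)=(4,0): 2·4+6·0=8≤11, 2·4+2·0=8≤13, objective 12.
Maximum is 15 at (a,b)=(5,0).

15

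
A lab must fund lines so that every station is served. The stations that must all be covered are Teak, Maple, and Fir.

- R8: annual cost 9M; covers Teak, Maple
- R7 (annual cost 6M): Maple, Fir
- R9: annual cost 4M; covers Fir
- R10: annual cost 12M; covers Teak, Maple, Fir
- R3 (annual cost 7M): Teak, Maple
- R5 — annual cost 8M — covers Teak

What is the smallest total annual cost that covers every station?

This is an integer covering problem.
The greedy cost-per-new-station heuristic would pick R7 and R3 for 13, but a cheaper cover exists.
Choose R9 and R3: together they cover Teak, Maple, Fir — every station.
Total annual cost: 4 + 7 = 11.
No cover costs less than 11.

11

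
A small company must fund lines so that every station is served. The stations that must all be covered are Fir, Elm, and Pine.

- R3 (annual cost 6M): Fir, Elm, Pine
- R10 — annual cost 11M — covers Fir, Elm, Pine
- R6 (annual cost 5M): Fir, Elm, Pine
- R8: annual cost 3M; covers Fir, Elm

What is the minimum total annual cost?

5

R6 alone covers Fir, Elm, Pine — every station.
Total annual cost: 5.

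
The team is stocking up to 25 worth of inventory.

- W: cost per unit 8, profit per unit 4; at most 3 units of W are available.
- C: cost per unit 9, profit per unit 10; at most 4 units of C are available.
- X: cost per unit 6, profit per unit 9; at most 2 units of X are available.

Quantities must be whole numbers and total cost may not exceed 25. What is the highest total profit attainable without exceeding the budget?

X has the best ratio (9/6); taking only X gives at most 2×9 = 18 (stopped by the supply cap of 2).
Mixing does better — 2×C and 1×X: cost 24 ≤ 25, profit 2·10 + 1·9 = 29.

29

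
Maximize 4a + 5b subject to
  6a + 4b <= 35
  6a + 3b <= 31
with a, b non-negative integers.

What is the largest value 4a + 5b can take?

40

The continuous relaxation peaks at (0, 8.75) with value 43.75; rounding to a feasible lattice point costs some objective.
(a,b)=(0,8) is feasible, giving 40.
(a,b)=(1,7) is feasible, giving 39.
No feasible integer point exceeds 40.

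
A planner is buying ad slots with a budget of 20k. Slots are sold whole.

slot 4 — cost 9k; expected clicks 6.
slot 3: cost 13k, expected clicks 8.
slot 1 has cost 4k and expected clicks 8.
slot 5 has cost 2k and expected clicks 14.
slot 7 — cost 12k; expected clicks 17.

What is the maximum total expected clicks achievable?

Allowing fractional choices, the relaxed optimum would be about 40.3, but ad slots are indivisible.
slot 1 + slot 5 + slot 7: cost 4 + 2 + 12 = 18 ≤ 20, expected clicks 8 + 14 + 17 = 39.
slot 5 + slot 7: cost 2 + 12 = 14 ≤ 20, expected clicks 14 + 17 = 31.
Best is slot 1, slot 5, and slot 7 with total expected clicks 39.

39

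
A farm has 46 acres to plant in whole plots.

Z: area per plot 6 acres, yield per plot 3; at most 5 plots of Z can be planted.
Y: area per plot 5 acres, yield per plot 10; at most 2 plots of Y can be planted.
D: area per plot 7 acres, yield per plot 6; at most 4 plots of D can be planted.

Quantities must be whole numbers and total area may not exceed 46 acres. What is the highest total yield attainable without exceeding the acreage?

2×Y and 4×D: area 38 ≤ 46, yield 2·10 + 4·6 = 44.
1×Z, 2×Y, and 4×D: area 44 ≤ 46, yield 1·3 + 2·10 + 4·6 = 47.
Best is 47.

47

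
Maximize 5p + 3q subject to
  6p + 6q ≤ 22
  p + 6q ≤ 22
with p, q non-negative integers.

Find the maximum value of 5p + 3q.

The continuous relaxation peaks at (3.67, 0) with value 18.33; rounding to a feasible lattice point costs some objective.
(p,q)=(3,0): 6·3+6·0=18≤22, 1·3+6·0=3≤22, objective 15.
(p,q)=(2,1): 6·2+6·1=18≤22, 1·2+6·1=8≤22, objective 13.
Maximum is 15 at (p,q)=(3,0).

15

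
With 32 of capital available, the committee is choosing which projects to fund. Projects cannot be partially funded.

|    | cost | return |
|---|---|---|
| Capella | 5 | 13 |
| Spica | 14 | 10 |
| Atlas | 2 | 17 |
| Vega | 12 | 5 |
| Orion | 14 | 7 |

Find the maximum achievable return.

This is an integer program with binary decision variables.
Take Capella, Spica, and Atlas: cost 5 + 14 + 2 = 21 ≤ 32, return 13 + 10 + 17 = 40.
No other feasible combination does better.

40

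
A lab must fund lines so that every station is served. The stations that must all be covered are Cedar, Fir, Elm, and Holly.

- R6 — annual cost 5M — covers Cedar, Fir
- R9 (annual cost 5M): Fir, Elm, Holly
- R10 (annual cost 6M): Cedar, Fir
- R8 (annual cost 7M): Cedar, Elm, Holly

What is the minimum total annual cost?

10

Choose R6 and R9: together they cover Cedar, Fir, Elm, Holly — every station.
Total annual cost: 5 + 5 = 10.
No cover costs less than 10.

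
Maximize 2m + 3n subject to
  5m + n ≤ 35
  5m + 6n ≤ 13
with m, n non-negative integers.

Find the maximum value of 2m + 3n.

6

Relaxing integrality, the LP optimum is 6.50 at (m,n) = (0, 2.17), which is not an integer point.
(m,n)=(0,2): 5·0+1·2=2≤35, 5·0+6·2=12≤13, objective 6.
(m,n)=(1,1): 5·1+1·1=6≤35, 5·1+6·1=11≤13, objective 5.
(m,n)=(0,1): 5·0+1·1=1≤35, 5·0+6·1=6≤13, objective 3.
The best lattice point is (0,2), giving 6.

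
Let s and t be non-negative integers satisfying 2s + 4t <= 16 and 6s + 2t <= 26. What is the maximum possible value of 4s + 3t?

The continuous relaxation peaks at (3.6, 2.2) with value 21.00; rounding to a feasible lattice point costs some objective.
(s,t)=(4,1): 2·4+4·1=12≤16, 6·4+2·1=26≤26, objective 19.
(s,t)=(3,2): 2·3+4·2=14≤16, 6·3+2·2=22≤26, objective 18.
No feasible integer point exceeds 19.

19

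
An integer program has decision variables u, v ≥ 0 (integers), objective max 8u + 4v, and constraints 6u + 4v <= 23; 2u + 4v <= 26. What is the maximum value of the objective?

28

Relaxing integrality, the LP optimum is 30.67 at (u,v) = (3.83, 0), which is not an integer point.
(u,v)=(3,1): 6·3+4·1=22≤23, 2·3+4·1=10≤26, objective 28.
(u,v)=(3,0): 6·3+4·0=18≤23, 2·3+4·0=6≤26, objective 24.
(u,v)=(2,2): 6·2+4·2=20≤23, 2·2+4·2=12≤26, objective 24.
(u,v)=(2,1): 6·2+4·1=16≤23, 2·2+4·1=8≤26, objective 20.
Maximum is 28 at (u,v)=(3,1).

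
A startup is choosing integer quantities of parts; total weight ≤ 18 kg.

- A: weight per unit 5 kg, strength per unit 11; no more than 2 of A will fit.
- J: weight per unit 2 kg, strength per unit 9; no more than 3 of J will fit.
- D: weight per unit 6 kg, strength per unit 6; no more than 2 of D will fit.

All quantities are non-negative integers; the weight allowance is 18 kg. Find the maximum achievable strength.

J has the best ratio (9/2); taking only J gives at most 3×9 = 27 (stopped by the supply cap of 3).
Mixing does better — 2×A and 3×J: weight 16 ≤ 18, strength 2·11 + 3·9 = 49.

49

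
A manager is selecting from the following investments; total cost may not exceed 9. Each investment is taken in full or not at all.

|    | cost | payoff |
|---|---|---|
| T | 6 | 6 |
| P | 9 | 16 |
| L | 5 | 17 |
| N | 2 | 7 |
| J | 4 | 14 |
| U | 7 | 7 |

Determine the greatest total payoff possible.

Allowing fractional choices, the relaxed optimum would be about 31.2, but investments are indivisible.
L + J: cost 5 + 4 = 9 ≤ 9, payoff 17 + 14 = 31.
L + N: cost 5 + 2 = 7 ≤ 9, payoff 17 + 7 = 24.
Best is L and J with total payoff 31.

31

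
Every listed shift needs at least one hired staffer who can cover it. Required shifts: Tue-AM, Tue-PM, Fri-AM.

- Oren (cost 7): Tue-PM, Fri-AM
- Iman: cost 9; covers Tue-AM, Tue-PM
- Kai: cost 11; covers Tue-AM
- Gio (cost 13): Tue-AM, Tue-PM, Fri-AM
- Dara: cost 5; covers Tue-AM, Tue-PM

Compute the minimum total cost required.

Choose Oren and Dara: together they cover Tue-AM, Tue-PM, Fri-AM — every shift.
Total cost: 7 + 5 = 12.

12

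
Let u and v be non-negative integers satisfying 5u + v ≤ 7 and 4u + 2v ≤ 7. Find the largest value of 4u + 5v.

The continuous relaxation peaks at (0, 3.5) with value 17.50; rounding to a feasible lattice point costs some objective.
(u,v)=(0,3): 5·0+1·3=3≤7, 4·0+2·3=6≤7, objective 15.
(u,v)=(0,2): 5·0+1·2=2≤7, 4·0+2·2=4≤7, objective 10.
No feasible integer point exceeds 15.

15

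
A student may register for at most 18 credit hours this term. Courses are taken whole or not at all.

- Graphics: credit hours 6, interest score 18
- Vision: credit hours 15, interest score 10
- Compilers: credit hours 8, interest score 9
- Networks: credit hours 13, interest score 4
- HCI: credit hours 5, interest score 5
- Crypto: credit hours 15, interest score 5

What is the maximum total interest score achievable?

27

Graphics + HCI: credit hours 6 + 5 = 11 ≤ 18, interest score 18 + 5 = 23.
Graphics + Compilers: credit hours 6 + 8 = 14 ≤ 18, interest score 18 + 9 = 27.
Best is Graphics and Compilers with total interest score 27.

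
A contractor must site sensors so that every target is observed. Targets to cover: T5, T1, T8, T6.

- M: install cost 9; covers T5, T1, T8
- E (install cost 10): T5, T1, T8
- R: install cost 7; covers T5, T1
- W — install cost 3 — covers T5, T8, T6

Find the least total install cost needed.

Choose R and W: together they cover T5, T1, T8, T6 — every target.
Total install cost: 7 + 3 = 10.
No cover costs less than 10.

10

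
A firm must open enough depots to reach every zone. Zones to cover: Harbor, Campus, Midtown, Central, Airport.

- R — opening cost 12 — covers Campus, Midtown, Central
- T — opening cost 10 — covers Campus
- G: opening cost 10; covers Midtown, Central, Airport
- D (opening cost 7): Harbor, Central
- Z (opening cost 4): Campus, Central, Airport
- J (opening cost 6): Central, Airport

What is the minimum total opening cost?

Choose G, D, and Z: together they cover Harbor, Campus, Midtown, Central, Airport — every zone.
Total opening cost: 10 + 7 + 4 = 21.
No cover costs less than 21.

21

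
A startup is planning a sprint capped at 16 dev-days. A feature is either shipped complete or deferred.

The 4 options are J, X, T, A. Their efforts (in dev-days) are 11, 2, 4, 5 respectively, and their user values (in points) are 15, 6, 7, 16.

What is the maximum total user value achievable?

31

This is an integer program with binary decision variables.
Take J and A: effort 11 + 5 = 16 ≤ 16, user value 15 + 16 = 31.
No other feasible combination does better.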